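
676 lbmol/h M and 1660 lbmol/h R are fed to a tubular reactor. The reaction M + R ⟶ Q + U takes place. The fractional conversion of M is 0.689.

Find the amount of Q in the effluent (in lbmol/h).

466 lbmol/h

M reacted = 0.689 × 676 = 465.8 lbmol/h; ν_M = −1, so ξ = 465.8/1 = 465.8 lbmol/h.
Outlet amounts (n = n₀ + ν ξ):
  M: 676 − 1(465.8) = 210.2
  R: 1660 − 1(465.8) = 1194
  Q: 0 + 1(465.8) = 465.8
  U: 0 + 1(465.8) = 465.8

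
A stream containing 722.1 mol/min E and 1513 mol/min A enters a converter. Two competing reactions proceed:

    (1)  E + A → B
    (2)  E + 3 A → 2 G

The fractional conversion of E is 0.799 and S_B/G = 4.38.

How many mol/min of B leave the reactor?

518 mol/min

Conversion of E: E consumed = 0.799 × 722.1 = 577 mol/min = 1ξ₁ + 1ξ₂.
Selectivity: 1ξ₁ / (2ξ₂) = 4.38 → ξ₁ = 8.76 ξ₂.
Substitute: (1·8.76 + 1) ξ₂ = 577 → ξ₂ = 59.11 mol/min, ξ₁ = 517.8 mol/min.
Outlet amounts (n = n₀ + Σ ν·ξ):
  E: 722.1 − 1(517.8) − 1(59.11) = 145.1
  A: 1513 − 1(517.8) − 3(59.11) = 817.8
  B: 0 + 1(517.8) = 517.8
  G: 0 + 2(59.11) = 118.2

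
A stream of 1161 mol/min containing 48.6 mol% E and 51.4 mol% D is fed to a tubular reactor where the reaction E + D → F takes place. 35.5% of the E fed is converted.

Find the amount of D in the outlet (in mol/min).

396 mol/min

E reacted = 0.355 × 564.2 = 200.3 mol/min; ν_E = −1, so ξ = 200.3/1 = 200.3 mol/min.
Outlet amounts (n = n₀ + ν ξ):
  E: 564.2 − 1(200.3) = 363.9
  D: 596.8 − 1(200.3) = 396.4
  F: 0 + 1(200.3) = 200.3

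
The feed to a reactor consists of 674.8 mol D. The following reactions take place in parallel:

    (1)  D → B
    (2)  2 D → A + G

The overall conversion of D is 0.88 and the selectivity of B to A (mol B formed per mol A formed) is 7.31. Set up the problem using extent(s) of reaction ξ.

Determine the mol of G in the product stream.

63.8 mol

Conversion of D: D consumed = 0.88 × 674.8 = 593.8 mol = 1ξ₁ + 2ξ₂.
Selectivity: 1ξ₁ / (1ξ₂) = 7.31 → ξ₁ = 7.31 ξ₂.
Substitute: (1·7.31 + 2) ξ₂ = 593.8 → ξ₂ = 63.78 mol, ξ₁ = 466.3 mol.
Outlet amounts (n = n₀ + Σ ν·ξ):
  D: 674.8 − 1(466.3) − 2(63.78) = 80.98
  B: 0 + 1(466.3) = 466.3
  A: 0 + 1(63.78) = 63.78
  G: 0 + 1(63.78) = 63.78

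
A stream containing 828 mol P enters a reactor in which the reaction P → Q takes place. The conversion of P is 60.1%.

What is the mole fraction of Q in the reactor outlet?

P reacted = 0.601 × 828 = 497.6 mol; ν_P = −1, so ξ = 497.6/1 = 497.6 mol.
Outlet amounts (n = n₀ + ν ξ):
  P: 828 − 1(497.6) = 330.4
  Q: 0 + 1(497.6) = 497.6
Total out = 828 mol; y_Q = 497.6 / 828 = 0.601.

0.601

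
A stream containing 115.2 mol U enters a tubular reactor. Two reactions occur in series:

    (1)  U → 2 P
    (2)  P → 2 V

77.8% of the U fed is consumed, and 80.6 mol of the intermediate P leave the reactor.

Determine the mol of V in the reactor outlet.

Conversion of U: U consumed = 1ξ₁ = 0.778 × 115.2 → ξ₁ = 89.63 mol.
P balance: n_P = 0 + 2ξ₁ − 1ξ₂ = 80.6 → ξ₂ = (2·89.63 − 80.6)/1 = 98.65 mol.
Outlet amounts (n = n₀ + Σ ν·ξ):
  U: 115.2 − 1(89.63) = 25.57
  P: 0 + 2(89.63) − 1(98.65) = 80.6
  V: 0 + 2(98.65) = 197.3

197 mol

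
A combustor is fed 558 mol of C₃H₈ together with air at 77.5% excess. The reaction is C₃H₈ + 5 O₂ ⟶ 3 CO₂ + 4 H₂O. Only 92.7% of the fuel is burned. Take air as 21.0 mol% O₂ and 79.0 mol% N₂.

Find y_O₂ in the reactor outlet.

Stoichiometric O₂ = 5 × 558 = 2790 mol; O₂ fed = 2790 × 1.775 = 4952 mol.
N₂ fed = 4952 × 79/21 = 18630 mol.
Fuel reacted = 0.927 × 558 → ξ = 517.3 mol.
Outlet (n = n₀ + ν ξ):
  C₃H₈: 558 − 1(517.3) = 40.73
  O₂: 4952 − 5(517.3) = 2366
  N₂: 18630 (inert)
  CO₂: 0 + 3(517.3) = 1552
  H₂O: 0 + 4(517.3) = 2069
Total out = 24660 mol; y_O₂ = 2366 / 24660 = 0.09595.

0.096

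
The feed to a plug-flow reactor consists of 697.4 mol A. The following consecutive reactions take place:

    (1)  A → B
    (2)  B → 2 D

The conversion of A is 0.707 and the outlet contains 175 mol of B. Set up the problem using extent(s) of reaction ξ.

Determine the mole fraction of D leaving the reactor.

0.626

Conversion of A: A consumed = 1ξ₁ = 0.707 × 697.4 → ξ₁ = 493.1 mol.
B balance: n_B = 0 + 1ξ₁ − 1ξ₂ = 175 → ξ₂ = (1·493.1 − 175)/1 = 318.1 mol.
Outlet amounts (n = n₀ + Σ ν·ξ):
  A: 697.4 − 1(493.1) = 204.3
  B: 0 + 1(493.1) − 1(318.1) = 175
  D: 0 + 2(318.1) = 636.1
Total out = 1015 mol; y_D = 636.1 / 1015 = 0.6264.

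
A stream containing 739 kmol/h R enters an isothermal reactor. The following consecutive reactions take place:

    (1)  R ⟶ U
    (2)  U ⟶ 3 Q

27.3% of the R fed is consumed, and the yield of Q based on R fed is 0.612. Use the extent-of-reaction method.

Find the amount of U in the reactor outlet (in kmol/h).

51 kmol/h

Conversion of R: R consumed = 1ξ₁ = 0.273 × 739 → ξ₁ = 201.7 kmol/h.
Yield of Q: 3ξ₂ / 739 = 0.612 → ξ₂ = 150.8 kmol/h.
Outlet amounts (n = n₀ + Σ ν·ξ):
  R: 739 − 1(201.7) = 537.3
  U: 0 + 1(201.7) − 1(150.8) = 50.99
  Q: 0 + 3(150.8) = 452.3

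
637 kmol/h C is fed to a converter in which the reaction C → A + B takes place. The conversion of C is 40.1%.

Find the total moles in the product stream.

892 kmol/h

C reacted = 0.401 × 637 = 255.4 kmol/h; ν_C = −1, so ξ = 255.4/1 = 255.4 kmol/h.
Outlet amounts (n = n₀ + ν ξ):
  C: 637 − 1(255.4) = 381.6
  A: 0 + 1(255.4) = 255.4
  B: 0 + 1(255.4) = 255.4
Total out = 381.6 + 255.4 + 255.4 = 892.4 kmol/h.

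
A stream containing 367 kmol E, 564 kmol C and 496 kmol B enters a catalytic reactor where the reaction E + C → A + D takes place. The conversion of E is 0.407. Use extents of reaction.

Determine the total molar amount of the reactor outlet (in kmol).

E reacted = 0.407 × 367 = 149.4 kmol; ν_E = −1, so ξ = 149.4/1 = 149.4 kmol.
Outlet amounts (n = n₀ + ν ξ):
  E: 367 − 1(149.4) = 217.6
  C: 564 − 1(149.4) = 414.6
  A: 0 + 1(149.4) = 149.4
  D: 0 + 1(149.4) = 149.4
  B: 496 (inert)
Total out = 217.6 + 414.6 + 149.4 + 149.4 + 496 = 1427 kmol.

1430 kmol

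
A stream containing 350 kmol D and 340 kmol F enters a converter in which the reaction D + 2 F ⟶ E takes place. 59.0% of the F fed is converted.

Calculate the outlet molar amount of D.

F reacted = 0.59 × 340 = 200.6 kmol; ν_F = −2, so ξ = 200.6/2 = 100.3 kmol.
Outlet amounts (n = n₀ + ν ξ):
  D: 350 − 1(100.3) = 249.7
  F: 340 − 2(100.3) = 139.4
  E: 0 + 1(100.3) = 100.3

250 kmol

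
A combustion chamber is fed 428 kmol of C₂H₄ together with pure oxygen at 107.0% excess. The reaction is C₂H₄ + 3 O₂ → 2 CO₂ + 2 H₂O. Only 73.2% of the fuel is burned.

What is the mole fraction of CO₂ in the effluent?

Stoichiometric O₂ = 3 × 428 = 1284 kmol; O₂ fed = 1284 × 2.070 = 2658 kmol.
Fuel reacted = 0.732 × 428 → ξ = 313.3 kmol.
Outlet (n = n₀ + ν ξ):
  C₂H₄: 428 − 1(313.3) = 114.7
  O₂: 2658 − 3(313.3) = 1718
  CO₂: 0 + 2(313.3) = 626.6
  H₂O: 0 + 2(313.3) = 626.6
Total out = 3086 kmol; y_CO₂ = 626.6 / 3086 = 0.2031.

0.203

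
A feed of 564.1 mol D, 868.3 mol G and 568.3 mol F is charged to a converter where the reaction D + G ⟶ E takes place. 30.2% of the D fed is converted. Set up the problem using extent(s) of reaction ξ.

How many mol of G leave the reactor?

698 mol

D reacted = 0.302 × 564.1 = 170.4 mol; ν_D = −1, so ξ = 170.4/1 = 170.4 mol.
Outlet amounts (n = n₀ + ν ξ):
  D: 564.1 − 1(170.4) = 393.7
  G: 868.3 − 1(170.4) = 697.9
  E: 0 + 1(170.4) = 170.4
  F: 568.3 (inert)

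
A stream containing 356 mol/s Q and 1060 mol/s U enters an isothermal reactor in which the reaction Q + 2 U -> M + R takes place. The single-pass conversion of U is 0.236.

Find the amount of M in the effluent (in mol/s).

125 mol/s

U reacted = 0.236 × 1060 = 250.2 mol/s; ν_U = −2, so ξ = 250.2/2 = 125.1 mol/s.
Outlet amounts (n = n₀ + ν ξ):
  Q: 356 − 1(125.1) = 230.9
  U: 1060 − 2(125.1) = 809.8
  M: 0 + 1(125.1) = 125.1
  R: 0 + 1(125.1) = 125.1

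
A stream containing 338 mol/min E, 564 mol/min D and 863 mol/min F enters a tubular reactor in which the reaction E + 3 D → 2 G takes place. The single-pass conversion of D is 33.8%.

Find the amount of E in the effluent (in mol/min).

274 mol/min

D reacted = 0.338 × 564 = 190.6 mol/min; ν_D = −3, so ξ = 190.6/3 = 63.54 mol/min.
Outlet amounts (n = n₀ + ν ξ):
  E: 338 − 1(63.54) = 274.5
  D: 564 − 3(63.54) = 373.4
  G: 0 + 2(63.54) = 127.1
  F: 863 (inert)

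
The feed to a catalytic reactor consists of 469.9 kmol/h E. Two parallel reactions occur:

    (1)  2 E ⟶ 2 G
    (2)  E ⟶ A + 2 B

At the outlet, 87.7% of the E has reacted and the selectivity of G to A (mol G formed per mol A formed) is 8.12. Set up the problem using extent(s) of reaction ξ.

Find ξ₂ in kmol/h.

ξ₂ = 45.2 kmol/h

Conversion of E: E consumed = 0.877 × 469.9 = 412.1 kmol/h = 2ξ₁ + 1ξ₂.
Selectivity: 2ξ₁ / (1ξ₂) = 8.12 → ξ₁ = 4.06 ξ₂.
Substitute: (2·4.06 + 1) ξ₂ = 412.1 → ξ₂ = 45.19 kmol/h, ξ₁ = 183.5 kmol/h.
Outlet amounts (n = n₀ + Σ ν·ξ):
  E: 469.9 − 2(183.5) − 1(45.19) = 57.8
  G: 0 + 2(183.5) = 366.9
  A: 0 + 1(45.19) = 45.19
  B: 0 + 2(45.19) = 90.37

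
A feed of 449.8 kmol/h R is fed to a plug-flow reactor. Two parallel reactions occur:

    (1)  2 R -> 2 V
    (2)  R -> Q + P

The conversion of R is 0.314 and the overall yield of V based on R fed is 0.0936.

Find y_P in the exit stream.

0.181

Yield of V: 2ξ₁ / 449.8 = 0.0936 → ξ₁ = 21.05 kmol/h.
Conversion of R: 2ξ₁ + 1ξ₂ = 0.314 × 449.8 = 141.2 → ξ₂ = 99.14 kmol/h.
Outlet amounts (n = n₀ + Σ ν·ξ):
  R: 449.8 − 2(21.05) − 1(99.14) = 308.6
  V: 0 + 2(21.05) = 42.1
  Q: 0 + 1(99.14) = 99.14
  P: 0 + 1(99.14) = 99.14
Total out = 548.9 kmol/h; y_P = 99.14 / 548.9 = 0.1806.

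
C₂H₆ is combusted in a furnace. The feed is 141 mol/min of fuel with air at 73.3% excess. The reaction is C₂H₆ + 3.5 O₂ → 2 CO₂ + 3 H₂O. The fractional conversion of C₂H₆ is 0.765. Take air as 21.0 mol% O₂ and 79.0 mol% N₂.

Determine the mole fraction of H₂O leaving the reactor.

0.0758

Stoichiometric O₂ = 3.5 × 141 = 493.5 mol/min; O₂ fed = 493.5 × 1.733 = 855.2 mol/min.
N₂ fed = 855.2 × 79/21 = 3217 mol/min.
Fuel reacted = 0.765 × 141 → ξ = 107.9 mol/min.
Outlet (n = n₀ + ν ξ):
  C₂H₆: 141 − 1(107.9) = 33.14
  O₂: 855.2 − 3.5(107.9) = 477.7
  N₂: 3217 (inert)
  CO₂: 0 + 2(107.9) = 215.7
  H₂O: 0 + 3(107.9) = 323.6
Total out = 4267 mol/min; y_H₂O = 323.6 / 4267 = 0.07583.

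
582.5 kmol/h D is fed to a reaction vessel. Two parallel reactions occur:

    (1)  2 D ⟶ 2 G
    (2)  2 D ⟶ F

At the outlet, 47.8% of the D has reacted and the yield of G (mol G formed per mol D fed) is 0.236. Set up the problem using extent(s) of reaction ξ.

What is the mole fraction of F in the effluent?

0.138

Yield of G: 2ξ₁ / 582.5 = 0.236 → ξ₁ = 68.73 kmol/h.
Conversion of D: 2ξ₁ + 2ξ₂ = 0.478 × 582.5 = 278.4 → ξ₂ = 70.48 kmol/h.
Outlet amounts (n = n₀ + Σ ν·ξ):
  D: 582.5 − 2(68.73) − 2(70.48) = 304.1
  G: 0 + 2(68.73) = 137.5
  F: 0 + 1(70.48) = 70.48
Total out = 512 kmol/h; y_F = 70.48 / 512 = 0.1377.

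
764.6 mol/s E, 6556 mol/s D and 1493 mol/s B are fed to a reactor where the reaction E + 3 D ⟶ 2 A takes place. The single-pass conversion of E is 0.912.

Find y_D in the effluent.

E reacted = 0.912 × 764.6 = 697.3 mol/s; ν_E = −1, so ξ = 697.3/1 = 697.3 mol/s.
Outlet amounts (n = n₀ + ν ξ):
  E: 764.6 − 1(697.3) = 67.28
  D: 6556 − 3(697.3) = 4464
  A: 0 + 2(697.3) = 1395
  B: 1493 (inert)
Total out = 7419 mol/s; y_D = 4464 / 7419 = 0.6017.

0.602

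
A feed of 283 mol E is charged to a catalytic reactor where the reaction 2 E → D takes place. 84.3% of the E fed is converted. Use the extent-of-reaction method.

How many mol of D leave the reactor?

E reacted = 0.843 × 283 = 238.6 mol; ν_E = −2, so ξ = 238.6/2 = 119.3 mol.
Outlet amounts (n = n₀ + ν ξ):
  E: 283 − 2(119.3) = 44.43
  D: 0 + 1(119.3) = 119.3

119 mol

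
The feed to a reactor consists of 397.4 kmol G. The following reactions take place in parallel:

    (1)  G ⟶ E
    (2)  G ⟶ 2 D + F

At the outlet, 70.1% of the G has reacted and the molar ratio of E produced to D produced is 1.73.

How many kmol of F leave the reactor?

62.5 kmol

Conversion of G: G consumed = 0.701 × 397.4 = 278.6 kmol = 1ξ₁ + 1ξ₂.
Selectivity: 1ξ₁ / (2ξ₂) = 1.73 → ξ₁ = 3.46 ξ₂.
Substitute: (1·3.46 + 1) ξ₂ = 278.6 → ξ₂ = 62.46 kmol, ξ₁ = 216.1 kmol.
Outlet amounts (n = n₀ + Σ ν·ξ):
  G: 397.4 − 1(216.1) − 1(62.46) = 118.8
  E: 0 + 1(216.1) = 216.1
  D: 0 + 2(62.46) = 124.9
  F: 0 + 1(62.46) = 62.46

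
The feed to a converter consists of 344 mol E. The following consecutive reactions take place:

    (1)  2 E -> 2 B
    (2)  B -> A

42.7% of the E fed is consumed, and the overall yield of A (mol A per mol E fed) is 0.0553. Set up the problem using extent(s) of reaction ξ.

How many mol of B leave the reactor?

128 mol

Conversion of E: E consumed = 2ξ₁ = 0.427 × 344 → ξ₁ = 73.44 mol.
Yield of A: 1ξ₂ / 344 = 0.0553 → ξ₂ = 19.02 mol.
Outlet amounts (n = n₀ + Σ ν·ξ):
  E: 344 − 2(73.44) = 197.1
  B: 0 + 2(73.44) − 1(19.02) = 127.9
  A: 0 + 1(19.02) = 19.02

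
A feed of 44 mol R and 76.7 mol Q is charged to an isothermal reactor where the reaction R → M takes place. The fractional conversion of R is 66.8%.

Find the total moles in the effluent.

R reacted = 0.668 × 44 = 29.39 mol; ν_R = −1, so ξ = 29.39/1 = 29.39 mol.
Outlet amounts (n = n₀ + ν ξ):
  R: 44 − 1(29.39) = 14.61
  M: 0 + 1(29.39) = 29.39
  Q: 76.7 (inert)
Total out = 14.61 + 29.39 + 76.7 = 120.7 mol.

121 mol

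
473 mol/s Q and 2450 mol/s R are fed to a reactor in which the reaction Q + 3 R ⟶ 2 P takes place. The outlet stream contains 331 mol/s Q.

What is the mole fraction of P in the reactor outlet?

0.108

For Q: n = n₀ − 1ξ → 331 = 473 − 1ξ, giving ξ = 142 mol/s.
Outlet amounts (n = n₀ + ν ξ):
  Q: 473 − 1(142) = 331
  R: 2450 − 3(142) = 2024
  P: 0 + 2(142) = 284
Total out = 2639 mol/s; y_P = 284 / 2639 = 0.1076.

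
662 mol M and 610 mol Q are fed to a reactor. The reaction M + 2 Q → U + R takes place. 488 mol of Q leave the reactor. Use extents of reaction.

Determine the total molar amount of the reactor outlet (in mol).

1210 mol

For Q: n = n₀ − 2ξ → 488 = 610 − 2ξ, giving ξ = 61 mol.
Outlet amounts (n = n₀ + ν ξ):
  M: 662 − 1(61) = 601
  Q: 610 − 2(61) = 488
  U: 0 + 1(61) = 61
  R: 0 + 1(61) = 61
Total out = 601 + 488 + 61 + 61 = 1211 mol.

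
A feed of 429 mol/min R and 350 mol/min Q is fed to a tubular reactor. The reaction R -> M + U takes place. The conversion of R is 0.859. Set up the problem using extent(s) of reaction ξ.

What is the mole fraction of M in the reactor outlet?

0.321

R reacted = 0.859 × 429 = 368.5 mol/min; ν_R = −1, so ξ = 368.5/1 = 368.5 mol/min.
Outlet amounts (n = n₀ + ν ξ):
  R: 429 − 1(368.5) = 60.49
  M: 0 + 1(368.5) = 368.5
  U: 0 + 1(368.5) = 368.5
  Q: 350 (inert)
Total out = 1148 mol/min; y_M = 368.5 / 1148 = 0.3211.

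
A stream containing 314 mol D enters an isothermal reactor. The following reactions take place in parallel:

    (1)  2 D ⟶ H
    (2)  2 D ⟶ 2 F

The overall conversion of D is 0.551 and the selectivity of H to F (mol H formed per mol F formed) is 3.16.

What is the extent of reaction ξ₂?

Conversion of D: D consumed = 0.551 × 314 = 173 mol = 2ξ₁ + 2ξ₂.
Selectivity: 1ξ₁ / (2ξ₂) = 3.16 → ξ₁ = 6.32 ξ₂.
Substitute: (2·6.32 + 2) ξ₂ = 173 → ξ₂ = 11.82 mol, ξ₁ = 74.69 mol.
Outlet amounts (n = n₀ + Σ ν·ξ):
  D: 314 − 2(74.69) − 2(11.82) = 141
  H: 0 + 1(74.69) = 74.69
  F: 0 + 2(11.82) = 23.64

ξ₂ = 11.8 mol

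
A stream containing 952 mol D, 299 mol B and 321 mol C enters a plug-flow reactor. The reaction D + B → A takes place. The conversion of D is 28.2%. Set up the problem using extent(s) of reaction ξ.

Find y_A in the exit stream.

D reacted = 0.282 × 952 = 268.5 mol; ν_D = −1, so ξ = 268.5/1 = 268.5 mol.
Outlet amounts (n = n₀ + ν ξ):
  D: 952 − 1(268.5) = 683.5
  B: 299 − 1(268.5) = 30.54
  A: 0 + 1(268.5) = 268.5
  C: 321 (inert)
Total out = 1304 mol; y_A = 268.5 / 1304 = 0.206.

0.206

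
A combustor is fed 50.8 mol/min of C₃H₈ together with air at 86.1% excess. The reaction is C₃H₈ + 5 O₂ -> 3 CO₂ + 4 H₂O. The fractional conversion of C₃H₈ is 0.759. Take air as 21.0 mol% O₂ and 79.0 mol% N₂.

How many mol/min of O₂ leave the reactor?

280 mol/min

Stoichiometric O₂ = 5 × 50.8 = 254 mol/min; O₂ fed = 254 × 1.861 = 472.7 mol/min.
N₂ fed = 472.7 × 79/21 = 1778 mol/min.
Fuel reacted = 0.759 × 50.8 → ξ = 38.56 mol/min.
Outlet (n = n₀ + ν ξ):
  C₃H₈: 50.8 − 1(38.56) = 12.24
  O₂: 472.7 − 5(38.56) = 279.9
  N₂: 1778 (inert)
  CO₂: 0 + 3(38.56) = 115.7
  H₂O: 0 + 4(38.56) = 154.2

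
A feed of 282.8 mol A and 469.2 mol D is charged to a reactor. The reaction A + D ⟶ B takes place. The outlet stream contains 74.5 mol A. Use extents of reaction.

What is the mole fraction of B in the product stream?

0.383

For A: n = n₀ − 1ξ → 74.5 = 282.8 − 1ξ, giving ξ = 208.3 mol.
Outlet amounts (n = n₀ + ν ξ):
  A: 282.8 − 1(208.3) = 74.5
  D: 469.2 − 1(208.3) = 260.9
  B: 0 + 1(208.3) = 208.3
Total out = 543.7 mol; y_B = 208.3 / 543.7 = 0.3831.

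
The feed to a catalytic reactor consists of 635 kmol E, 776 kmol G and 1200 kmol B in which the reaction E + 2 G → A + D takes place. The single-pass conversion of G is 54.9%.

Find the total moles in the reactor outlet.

2400 kmol

G reacted = 0.549 × 776 = 426 kmol; ν_G = −2, so ξ = 426/2 = 213 kmol.
Outlet amounts (n = n₀ + ν ξ):
  E: 635 − 1(213) = 422
  G: 776 − 2(213) = 350
  A: 0 + 1(213) = 213
  D: 0 + 1(213) = 213
  B: 1200 (inert)
Total out = 422 + 350 + 213 + 213 + 1200 = 2398 kmol.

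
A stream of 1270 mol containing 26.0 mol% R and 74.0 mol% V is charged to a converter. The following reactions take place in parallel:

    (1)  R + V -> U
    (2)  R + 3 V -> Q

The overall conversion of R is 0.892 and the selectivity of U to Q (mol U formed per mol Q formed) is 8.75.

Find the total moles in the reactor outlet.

915 mol

Conversion of R: R consumed = 0.892 × 330.2 = 294.5 mol = 1ξ₁ + 1ξ₂.
Selectivity: 1ξ₁ / (1ξ₂) = 8.75 → ξ₁ = 8.75 ξ₂.
Substitute: (1·8.75 + 1) ξ₂ = 294.5 → ξ₂ = 30.21 mol, ξ₁ = 264.3 mol.
Outlet amounts (n = n₀ + Σ ν·ξ):
  R: 330.2 − 1(264.3) − 1(30.21) = 35.66
  V: 939.8 − 1(264.3) − 3(30.21) = 584.8
  U: 0 + 1(264.3) = 264.3
  Q: 0 + 1(30.21) = 30.21
Total out = 35.66 + 584.8 + 264.3 + 30.21 = 915 mol.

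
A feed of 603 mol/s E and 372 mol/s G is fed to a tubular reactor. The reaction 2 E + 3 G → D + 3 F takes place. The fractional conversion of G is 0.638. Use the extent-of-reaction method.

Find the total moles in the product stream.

G reacted = 0.638 × 372 = 237.3 mol/s; ν_G = −3, so ξ = 237.3/3 = 79.11 mol/s.
Outlet amounts (n = n₀ + ν ξ):
  E: 603 − 2(79.11) = 444.8
  G: 372 − 3(79.11) = 134.7
  D: 0 + 1(79.11) = 79.11
  F: 0 + 3(79.11) = 237.3
Total out = 444.8 + 134.7 + 79.11 + 237.3 = 895.9 mol/s.

896 mol/s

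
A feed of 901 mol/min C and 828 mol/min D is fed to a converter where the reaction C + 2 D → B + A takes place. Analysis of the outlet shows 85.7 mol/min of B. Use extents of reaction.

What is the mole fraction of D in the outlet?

0.4

For B: n = n₀ + 1ξ → 85.7 = 0 + 1ξ, giving ξ = 85.7 mol/min.
Outlet amounts (n = n₀ + ν ξ):
  C: 901 − 1(85.7) = 815.3
  D: 828 − 2(85.7) = 656.6
  B: 0 + 1(85.7) = 85.7
  A: 0 + 1(85.7) = 85.7
Total out = 1643 mol/min; y_D = 656.6 / 1643 = 0.3996.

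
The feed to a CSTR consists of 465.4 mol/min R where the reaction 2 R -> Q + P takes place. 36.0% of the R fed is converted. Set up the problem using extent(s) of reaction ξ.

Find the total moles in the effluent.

R reacted = 0.36 × 465.4 = 167.5 mol/min; ν_R = −2, so ξ = 167.5/2 = 83.77 mol/min.
Outlet amounts (n = n₀ + ν ξ):
  R: 465.4 − 2(83.77) = 297.9
  Q: 0 + 1(83.77) = 83.77
  P: 0 + 1(83.77) = 83.77
Total out = 297.9 + 83.77 + 83.77 = 465.4 mol/min.

465 mol/min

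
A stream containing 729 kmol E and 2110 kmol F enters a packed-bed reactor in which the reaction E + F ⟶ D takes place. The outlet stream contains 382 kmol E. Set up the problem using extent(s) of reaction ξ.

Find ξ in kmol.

ξ = 347 kmol

For E: n = n₀ − 1ξ → 382 = 729 − 1ξ, giving ξ = 347 kmol.
Outlet amounts (n = n₀ + ν ξ):
  E: 729 − 1(347) = 382
  F: 2110 − 1(347) = 1763
  D: 0 + 1(347) = 347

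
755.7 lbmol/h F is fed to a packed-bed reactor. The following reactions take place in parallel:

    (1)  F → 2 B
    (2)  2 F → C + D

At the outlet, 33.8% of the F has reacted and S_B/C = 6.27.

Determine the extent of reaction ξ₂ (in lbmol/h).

ξ₂ = 49.7 lbmol/h

Conversion of F: F consumed = 0.338 × 755.7 = 255.4 lbmol/h = 1ξ₁ + 2ξ₂.
Selectivity: 2ξ₁ / (1ξ₂) = 6.27 → ξ₁ = 3.135 ξ₂.
Substitute: (1·3.135 + 2) ξ₂ = 255.4 → ξ₂ = 49.74 lbmol/h, ξ₁ = 155.9 lbmol/h.
Outlet amounts (n = n₀ + Σ ν·ξ):
  F: 755.7 − 1(155.9) − 2(49.74) = 500.3
  B: 0 + 2(155.9) = 311.9
  C: 0 + 1(49.74) = 49.74
  D: 0 + 1(49.74) = 49.74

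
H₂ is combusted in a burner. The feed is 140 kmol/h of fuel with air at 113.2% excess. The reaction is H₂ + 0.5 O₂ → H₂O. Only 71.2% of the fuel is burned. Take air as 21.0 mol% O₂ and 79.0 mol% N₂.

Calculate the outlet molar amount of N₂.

Stoichiometric O₂ = 0.5 × 140 = 70 kmol/h; O₂ fed = 70 × 2.132 = 149.2 kmol/h.
N₂ fed = 149.2 × 79/21 = 561.4 kmol/h.
Fuel reacted = 0.712 × 140 → ξ = 99.68 kmol/h.
Outlet (n = n₀ + ν ξ):
  H₂: 140 − 1(99.68) = 40.32
  O₂: 149.2 − 0.5(99.68) = 99.4
  N₂: 561.4 (inert)
  H₂O: 0 + 1(99.68) = 99.68

561 kmol/h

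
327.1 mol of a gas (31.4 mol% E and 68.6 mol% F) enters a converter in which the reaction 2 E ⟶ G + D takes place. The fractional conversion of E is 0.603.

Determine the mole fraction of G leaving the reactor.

E reacted = 0.603 × 102.7 = 61.93 mol; ν_E = −2, so ξ = 61.93/2 = 30.97 mol.
Outlet amounts (n = n₀ + ν ξ):
  E: 102.7 − 2(30.97) = 40.78
  G: 0 + 1(30.97) = 30.97
  D: 0 + 1(30.97) = 30.97
  F: 224.4 (inert)
Total out = 327.1 mol; y_G = 30.97 / 327.1 = 0.09467.

0.0947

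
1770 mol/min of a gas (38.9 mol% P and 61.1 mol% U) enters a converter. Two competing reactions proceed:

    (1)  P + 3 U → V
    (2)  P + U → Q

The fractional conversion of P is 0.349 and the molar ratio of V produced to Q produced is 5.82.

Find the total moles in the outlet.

Conversion of P: P consumed = 0.349 × 688.5 = 240.3 mol/min = 1ξ₁ + 1ξ₂.
Selectivity: 1ξ₁ / (1ξ₂) = 5.82 → ξ₁ = 5.82 ξ₂.
Substitute: (1·5.82 + 1) ξ₂ = 240.3 → ξ₂ = 35.23 mol/min, ξ₁ = 205.1 mol/min.
Outlet amounts (n = n₀ + Σ ν·ξ):
  P: 688.5 − 1(205.1) − 1(35.23) = 448.2
  U: 1081 − 3(205.1) − 1(35.23) = 431
  V: 0 + 1(205.1) = 205.1
  Q: 0 + 1(35.23) = 35.23
Total out = 448.2 + 431 + 205.1 + 35.23 = 1120 mol/min.

1120 mol/min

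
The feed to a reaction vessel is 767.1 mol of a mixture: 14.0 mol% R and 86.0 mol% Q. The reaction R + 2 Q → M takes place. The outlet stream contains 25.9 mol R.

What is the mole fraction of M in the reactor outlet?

0.135

For R: n = n₀ − 1ξ → 25.9 = 107.4 − 1ξ, giving ξ = 81.49 mol.
Outlet amounts (n = n₀ + ν ξ):
  R: 107.4 − 1(81.49) = 25.9
  Q: 659.7 − 2(81.49) = 496.7
  M: 0 + 1(81.49) = 81.49
Total out = 604.1 mol; y_M = 81.49 / 604.1 = 0.1349.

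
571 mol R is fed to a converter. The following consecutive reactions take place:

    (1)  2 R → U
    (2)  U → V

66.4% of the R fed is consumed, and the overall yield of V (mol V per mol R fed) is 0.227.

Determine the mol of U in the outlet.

Conversion of R: R consumed = 2ξ₁ = 0.664 × 571 → ξ₁ = 189.6 mol.
Yield of V: 1ξ₂ / 571 = 0.227 → ξ₂ = 129.6 mol.
Outlet amounts (n = n₀ + Σ ν·ξ):
  R: 571 − 2(189.6) = 191.9
  U: 0 + 1(189.6) − 1(129.6) = 59.96
  V: 0 + 1(129.6) = 129.6

60 mol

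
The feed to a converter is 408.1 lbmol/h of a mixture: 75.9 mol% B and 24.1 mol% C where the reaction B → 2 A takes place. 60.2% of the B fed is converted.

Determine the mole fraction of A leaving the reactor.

0.627

B reacted = 0.602 × 309.7 = 186.5 lbmol/h; ν_B = −1, so ξ = 186.5/1 = 186.5 lbmol/h.
Outlet amounts (n = n₀ + ν ξ):
  B: 309.7 − 1(186.5) = 123.3
  A: 0 + 2(186.5) = 372.9
  C: 98.35 (inert)
Total out = 594.6 lbmol/h; y_A = 372.9 / 594.6 = 0.6272.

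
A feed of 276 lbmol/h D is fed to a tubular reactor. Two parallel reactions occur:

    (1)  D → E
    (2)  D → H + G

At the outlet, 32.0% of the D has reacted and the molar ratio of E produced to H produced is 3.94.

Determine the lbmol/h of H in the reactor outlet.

17.9 lbmol/h

Conversion of D: D consumed = 0.32 × 276 = 88.32 lbmol/h = 1ξ₁ + 1ξ₂.
Selectivity: 1ξ₁ / (1ξ₂) = 3.94 → ξ₁ = 3.94 ξ₂.
Substitute: (1·3.94 + 1) ξ₂ = 88.32 → ξ₂ = 17.88 lbmol/h, ξ₁ = 70.44 lbmol/h.
Outlet amounts (n = n₀ + Σ ν·ξ):
  D: 276 − 1(70.44) − 1(17.88) = 187.7
  E: 0 + 1(70.44) = 70.44
  H: 0 + 1(17.88) = 17.88
  G: 0 + 1(17.88) = 17.88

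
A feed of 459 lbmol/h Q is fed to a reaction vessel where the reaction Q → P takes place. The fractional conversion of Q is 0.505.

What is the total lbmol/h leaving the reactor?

Q reacted = 0.505 × 459 = 231.8 lbmol/h; ν_Q = −1, so ξ = 231.8/1 = 231.8 lbmol/h.
Outlet amounts (n = n₀ + ν ξ):
  Q: 459 − 1(231.8) = 227.2
  P: 0 + 1(231.8) = 231.8
Total out = 227.2 + 231.8 = 459 lbmol/h.

459 lbmol/h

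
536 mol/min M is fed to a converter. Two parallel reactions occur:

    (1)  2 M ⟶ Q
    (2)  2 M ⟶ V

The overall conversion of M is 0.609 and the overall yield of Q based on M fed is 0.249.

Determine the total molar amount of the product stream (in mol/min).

Yield of Q: 1ξ₁ / 536 = 0.249 → ξ₁ = 133.5 mol/min.
Conversion of M: 2ξ₁ + 2ξ₂ = 0.609 × 536 = 326.4 → ξ₂ = 29.75 mol/min.
Outlet amounts (n = n₀ + Σ ν·ξ):
  M: 536 − 2(133.5) − 2(29.75) = 209.6
  Q: 0 + 1(133.5) = 133.5
  V: 0 + 1(29.75) = 29.75
Total out = 209.6 + 133.5 + 29.75 = 372.8 mol/min.

373 mol/min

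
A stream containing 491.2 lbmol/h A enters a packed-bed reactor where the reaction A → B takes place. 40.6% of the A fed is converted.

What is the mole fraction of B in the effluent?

0.406

A reacted = 0.406 × 491.2 = 199.4 lbmol/h; ν_A = −1, so ξ = 199.4/1 = 199.4 lbmol/h.
Outlet amounts (n = n₀ + ν ξ):
  A: 491.2 − 1(199.4) = 291.8
  B: 0 + 1(199.4) = 199.4
Total out = 491.2 lbmol/h; y_B = 199.4 / 491.2 = 0.406.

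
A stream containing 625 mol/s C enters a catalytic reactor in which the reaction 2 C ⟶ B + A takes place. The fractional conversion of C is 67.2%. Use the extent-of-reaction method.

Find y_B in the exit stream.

0.336

C reacted = 0.672 × 625 = 420 mol/s; ν_C = −2, so ξ = 420/2 = 210 mol/s.
Outlet amounts (n = n₀ + ν ξ):
  C: 625 − 2(210) = 205
  B: 0 + 1(210) = 210
  A: 0 + 1(210) = 210
Total out = 625 mol/s; y_B = 210 / 625 = 0.336.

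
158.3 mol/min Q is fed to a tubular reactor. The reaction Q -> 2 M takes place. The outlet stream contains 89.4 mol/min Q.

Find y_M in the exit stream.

For Q: n = n₀ − 1ξ → 89.4 = 158.3 − 1ξ, giving ξ = 68.9 mol/min.
Outlet amounts (n = n₀ + ν ξ):
  Q: 158.3 − 1(68.9) = 89.4
  M: 0 + 2(68.9) = 137.8
Total out = 227.2 mol/min; y_M = 137.8 / 227.2 = 0.6065.

0.607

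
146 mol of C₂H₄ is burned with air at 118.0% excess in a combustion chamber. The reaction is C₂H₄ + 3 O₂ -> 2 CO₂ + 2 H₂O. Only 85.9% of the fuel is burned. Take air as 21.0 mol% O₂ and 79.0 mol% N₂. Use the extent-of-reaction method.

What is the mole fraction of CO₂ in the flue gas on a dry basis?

Stoichiometric O₂ = 3 × 146 = 438 mol; O₂ fed = 438 × 2.180 = 954.8 mol.
N₂ fed = 954.8 × 79/21 = 3592 mol.
Fuel reacted = 0.859 × 146 → ξ = 125.4 mol.
Outlet (n = n₀ + ν ξ):
  C₂H₄: 146 − 1(125.4) = 20.59
  O₂: 954.8 − 3(125.4) = 578.6
  N₂: 3592 (inert)
  CO₂: 0 + 2(125.4) = 250.8
  H₂O: 0 + 2(125.4) = 250.8
Dry total = 4442 mol; y_CO₂ (dry) = 250.8 / 4442 = 0.05647.

0.0565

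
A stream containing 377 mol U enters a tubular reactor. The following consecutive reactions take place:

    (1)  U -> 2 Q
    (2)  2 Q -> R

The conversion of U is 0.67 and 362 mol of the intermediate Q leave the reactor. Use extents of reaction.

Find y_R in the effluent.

Conversion of U: U consumed = 1ξ₁ = 0.67 × 377 → ξ₁ = 252.6 mol.
Q balance: n_Q = 0 + 2ξ₁ − 2ξ₂ = 362 → ξ₂ = (2·252.6 − 362)/2 = 71.59 mol.
Outlet amounts (n = n₀ + Σ ν·ξ):
  U: 377 − 1(252.6) = 124.4
  Q: 0 + 2(252.6) − 2(71.59) = 362
  R: 0 + 1(71.59) = 71.59
Total out = 558 mol; y_R = 71.59 / 558 = 0.1283.

0.128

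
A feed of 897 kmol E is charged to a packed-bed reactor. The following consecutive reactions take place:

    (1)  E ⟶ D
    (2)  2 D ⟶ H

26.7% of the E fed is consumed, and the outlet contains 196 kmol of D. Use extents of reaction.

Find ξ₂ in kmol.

ξ₂ = 21.7 kmol

Conversion of E: E consumed = 1ξ₁ = 0.267 × 897 → ξ₁ = 239.5 kmol.
D balance: n_D = 0 + 1ξ₁ − 2ξ₂ = 196 → ξ₂ = (1·239.5 − 196)/2 = 21.75 kmol.
Outlet amounts (n = n₀ + Σ ν·ξ):
  E: 897 − 1(239.5) = 657.5
  D: 0 + 1(239.5) − 2(21.75) = 196
  H: 0 + 1(21.75) = 21.75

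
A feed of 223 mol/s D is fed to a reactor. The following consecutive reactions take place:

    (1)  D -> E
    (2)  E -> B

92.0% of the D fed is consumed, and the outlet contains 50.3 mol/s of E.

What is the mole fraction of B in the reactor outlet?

Conversion of D: D consumed = 1ξ₁ = 0.92 × 223 → ξ₁ = 205.2 mol/s.
E balance: n_E = 0 + 1ξ₁ − 1ξ₂ = 50.3 → ξ₂ = (1·205.2 − 50.3)/1 = 154.9 mol/s.
Outlet amounts (n = n₀ + Σ ν·ξ):
  D: 223 − 1(205.2) = 17.84
  E: 0 + 1(205.2) − 1(154.9) = 50.3
  B: 0 + 1(154.9) = 154.9
Total out = 223 mol/s; y_B = 154.9 / 223 = 0.6944.

0.694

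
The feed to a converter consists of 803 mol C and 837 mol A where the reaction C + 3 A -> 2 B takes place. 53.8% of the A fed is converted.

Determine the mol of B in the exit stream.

A reacted = 0.538 × 837 = 450.3 mol; ν_A = −3, so ξ = 450.3/3 = 150.1 mol.
Outlet amounts (n = n₀ + ν ξ):
  C: 803 − 1(150.1) = 652.9
  A: 837 − 3(150.1) = 386.7
  B: 0 + 2(150.1) = 300.2

300 mol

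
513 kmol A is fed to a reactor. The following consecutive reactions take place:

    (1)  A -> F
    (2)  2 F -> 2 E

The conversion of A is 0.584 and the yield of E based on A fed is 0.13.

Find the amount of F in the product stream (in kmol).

Conversion of A: A consumed = 1ξ₁ = 0.584 × 513 → ξ₁ = 299.6 kmol.
Yield of E: 2ξ₂ / 513 = 0.13 → ξ₂ = 33.34 kmol.
Outlet amounts (n = n₀ + Σ ν·ξ):
  A: 513 − 1(299.6) = 213.4
  F: 0 + 1(299.6) − 2(33.34) = 232.9
  E: 0 + 2(33.34) = 66.69

233 kmol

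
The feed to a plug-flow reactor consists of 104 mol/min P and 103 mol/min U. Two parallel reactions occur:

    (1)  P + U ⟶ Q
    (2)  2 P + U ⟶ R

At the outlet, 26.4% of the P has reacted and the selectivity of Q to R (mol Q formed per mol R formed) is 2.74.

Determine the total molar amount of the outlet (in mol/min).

Conversion of P: P consumed = 0.264 × 104 = 27.46 mol/min = 1ξ₁ + 2ξ₂.
Selectivity: 1ξ₁ / (1ξ₂) = 2.74 → ξ₁ = 2.74 ξ₂.
Substitute: (1·2.74 + 2) ξ₂ = 27.46 → ξ₂ = 5.792 mol/min, ξ₁ = 15.87 mol/min.
Outlet amounts (n = n₀ + Σ ν·ξ):
  P: 104 − 1(15.87) − 2(5.792) = 76.54
  U: 103 − 1(15.87) − 1(5.792) = 81.34
  Q: 0 + 1(15.87) = 15.87
  R: 0 + 1(5.792) = 5.792
Total out = 76.54 + 81.34 + 15.87 + 5.792 = 179.5 mol/min.

180 mol/min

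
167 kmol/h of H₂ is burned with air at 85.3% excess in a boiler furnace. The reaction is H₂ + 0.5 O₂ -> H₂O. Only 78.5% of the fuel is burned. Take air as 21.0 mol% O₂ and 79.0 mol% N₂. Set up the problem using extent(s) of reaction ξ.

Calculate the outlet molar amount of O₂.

Stoichiometric O₂ = 0.5 × 167 = 83.5 kmol/h; O₂ fed = 83.5 × 1.853 = 154.7 kmol/h.
N₂ fed = 154.7 × 79/21 = 582.1 kmol/h.
Fuel reacted = 0.785 × 167 → ξ = 131.1 kmol/h.
Outlet (n = n₀ + ν ξ):
  H₂: 167 − 1(131.1) = 35.91
  O₂: 154.7 − 0.5(131.1) = 89.18
  N₂: 582.1 (inert)
  H₂O: 0 + 1(131.1) = 131.1

89.2 kmol/h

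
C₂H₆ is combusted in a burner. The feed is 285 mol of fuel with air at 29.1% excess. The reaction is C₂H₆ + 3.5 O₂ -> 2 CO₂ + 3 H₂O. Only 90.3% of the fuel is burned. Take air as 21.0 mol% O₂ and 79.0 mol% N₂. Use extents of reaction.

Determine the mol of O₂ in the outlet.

387 mol

Stoichiometric O₂ = 3.5 × 285 = 997.5 mol; O₂ fed = 997.5 × 1.291 = 1288 mol.
N₂ fed = 1288 × 79/21 = 4844 mol.
Fuel reacted = 0.903 × 285 → ξ = 257.4 mol.
Outlet (n = n₀ + ν ξ):
  C₂H₆: 285 − 1(257.4) = 27.64
  O₂: 1288 − 3.5(257.4) = 387
  N₂: 4844 (inert)
  CO₂: 0 + 2(257.4) = 514.7
  H₂O: 0 + 3(257.4) = 772.1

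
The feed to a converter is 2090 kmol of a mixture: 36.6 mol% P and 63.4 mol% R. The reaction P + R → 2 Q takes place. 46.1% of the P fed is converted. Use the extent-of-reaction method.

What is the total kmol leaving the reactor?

P reacted = 0.461 × 764.9 = 352.6 kmol; ν_P = −1, so ξ = 352.6/1 = 352.6 kmol.
Outlet amounts (n = n₀ + ν ξ):
  P: 764.9 − 1(352.6) = 412.3
  R: 1325 − 1(352.6) = 972.4
  Q: 0 + 2(352.6) = 705.3
Total out = 412.3 + 972.4 + 705.3 = 2090 kmol.

2090 kmol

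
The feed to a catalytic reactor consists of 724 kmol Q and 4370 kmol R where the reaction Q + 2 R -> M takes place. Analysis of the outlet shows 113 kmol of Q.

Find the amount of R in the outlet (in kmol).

For Q: n = n₀ − 1ξ → 113 = 724 − 1ξ, giving ξ = 611 kmol.
Outlet amounts (n = n₀ + ν ξ):
  Q: 724 − 1(611) = 113
  R: 4370 − 2(611) = 3148
  M: 0 + 1(611) = 611

3150 kmol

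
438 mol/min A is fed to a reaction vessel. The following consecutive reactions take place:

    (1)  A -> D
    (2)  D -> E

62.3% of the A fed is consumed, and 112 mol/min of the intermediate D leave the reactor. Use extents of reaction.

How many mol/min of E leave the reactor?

Conversion of A: A consumed = 1ξ₁ = 0.623 × 438 → ξ₁ = 272.9 mol/min.
D balance: n_D = 0 + 1ξ₁ − 1ξ₂ = 112 → ξ₂ = (1·272.9 − 112)/1 = 160.9 mol/min.
Outlet amounts (n = n₀ + Σ ν·ξ):
  A: 438 − 1(272.9) = 165.1
  D: 0 + 1(272.9) − 1(160.9) = 112
  E: 0 + 1(160.9) = 160.9

161 mol/min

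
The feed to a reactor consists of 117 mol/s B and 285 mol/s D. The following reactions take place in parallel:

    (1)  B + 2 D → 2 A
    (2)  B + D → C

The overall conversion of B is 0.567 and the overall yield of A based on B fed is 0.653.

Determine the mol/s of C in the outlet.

28.1 mol/s

Yield of A: 2ξ₁ / 117 = 0.653 → ξ₁ = 38.2 mol/s.
Conversion of B: 1ξ₁ + 1ξ₂ = 0.567 × 117 = 66.34 → ξ₂ = 28.14 mol/s.
Outlet amounts (n = n₀ + Σ ν·ξ):
  B: 117 − 1(38.2) − 1(28.14) = 50.66
  D: 285 − 2(38.2) − 1(28.14) = 180.5
  A: 0 + 2(38.2) = 76.4
  C: 0 + 1(28.14) = 28.14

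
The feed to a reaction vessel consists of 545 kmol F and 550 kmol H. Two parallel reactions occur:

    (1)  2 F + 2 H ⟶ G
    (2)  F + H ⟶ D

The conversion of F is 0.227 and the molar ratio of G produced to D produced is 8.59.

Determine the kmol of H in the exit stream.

426 kmol

Conversion of F: F consumed = 0.227 × 545 = 123.7 kmol = 2ξ₁ + 1ξ₂.
Selectivity: 1ξ₁ / (1ξ₂) = 8.59 → ξ₁ = 8.59 ξ₂.
Substitute: (2·8.59 + 1) ξ₂ = 123.7 → ξ₂ = 6.805 kmol, ξ₁ = 58.45 kmol.
Outlet amounts (n = n₀ + Σ ν·ξ):
  F: 545 − 2(58.45) − 1(6.805) = 421.3
  H: 550 − 2(58.45) − 1(6.805) = 426.3
  G: 0 + 1(58.45) = 58.45
  D: 0 + 1(6.805) = 6.805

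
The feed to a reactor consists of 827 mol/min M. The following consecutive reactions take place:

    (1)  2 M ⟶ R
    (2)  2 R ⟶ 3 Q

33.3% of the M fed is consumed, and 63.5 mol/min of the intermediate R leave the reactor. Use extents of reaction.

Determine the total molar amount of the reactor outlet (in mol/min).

Conversion of M: M consumed = 2ξ₁ = 0.333 × 827 → ξ₁ = 137.7 mol/min.
R balance: n_R = 0 + 1ξ₁ − 2ξ₂ = 63.5 → ξ₂ = (1·137.7 − 63.5)/2 = 37.1 mol/min.
Outlet amounts (n = n₀ + Σ ν·ξ):
  M: 827 − 2(137.7) = 551.6
  R: 0 + 1(137.7) − 2(37.1) = 63.5
  Q: 0 + 3(37.1) = 111.3
Total out = 551.6 + 63.5 + 111.3 = 726.4 mol/min.

726 mol/min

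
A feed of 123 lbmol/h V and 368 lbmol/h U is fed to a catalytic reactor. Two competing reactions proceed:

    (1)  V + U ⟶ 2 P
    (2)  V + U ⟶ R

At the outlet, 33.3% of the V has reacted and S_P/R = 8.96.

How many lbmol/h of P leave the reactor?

67 lbmol/h

Conversion of V: V consumed = 0.333 × 123 = 40.96 lbmol/h = 1ξ₁ + 1ξ₂.
Selectivity: 2ξ₁ / (1ξ₂) = 8.96 → ξ₁ = 4.48 ξ₂.
Substitute: (1·4.48 + 1) ξ₂ = 40.96 → ξ₂ = 7.474 lbmol/h, ξ₁ = 33.48 lbmol/h.
Outlet amounts (n = n₀ + Σ ν·ξ):
  V: 123 − 1(33.48) − 1(7.474) = 82.04
  U: 368 − 1(33.48) − 1(7.474) = 327
  P: 0 + 2(33.48) = 66.97
  R: 0 + 1(7.474) = 7.474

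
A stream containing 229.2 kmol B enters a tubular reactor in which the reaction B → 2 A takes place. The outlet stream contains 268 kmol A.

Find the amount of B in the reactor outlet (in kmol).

For A: n = n₀ + 2ξ → 268 = 0 + 2ξ, giving ξ = 134 kmol.
Outlet amounts (n = n₀ + ν ξ):
  B: 229.2 − 1(134) = 95.2
  A: 0 + 2(134) = 268

95.2 kmol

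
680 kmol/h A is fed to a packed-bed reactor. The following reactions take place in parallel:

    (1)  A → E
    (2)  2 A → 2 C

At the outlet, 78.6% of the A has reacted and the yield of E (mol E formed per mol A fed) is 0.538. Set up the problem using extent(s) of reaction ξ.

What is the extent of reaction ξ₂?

ξ₂ = 84.3 kmol/h

Yield of E: 1ξ₁ / 680 = 0.538 → ξ₁ = 365.8 kmol/h.
Conversion of A: 1ξ₁ + 2ξ₂ = 0.786 × 680 = 534.5 → ξ₂ = 84.32 kmol/h.
Outlet amounts (n = n₀ + Σ ν·ξ):
  A: 680 − 1(365.8) − 2(84.32) = 145.5
  E: 0 + 1(365.8) = 365.8
  C: 0 + 2(84.32) = 168.6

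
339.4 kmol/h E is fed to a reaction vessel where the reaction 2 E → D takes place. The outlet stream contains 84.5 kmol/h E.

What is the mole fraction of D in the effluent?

0.601

For E: n = n₀ − 2ξ → 84.5 = 339.4 − 2ξ, giving ξ = 127.4 kmol/h.
Outlet amounts (n = n₀ + ν ξ):
  E: 339.4 − 2(127.4) = 84.5
  D: 0 + 1(127.4) = 127.4
Total out = 211.9 kmol/h; y_D = 127.4 / 211.9 = 0.6013.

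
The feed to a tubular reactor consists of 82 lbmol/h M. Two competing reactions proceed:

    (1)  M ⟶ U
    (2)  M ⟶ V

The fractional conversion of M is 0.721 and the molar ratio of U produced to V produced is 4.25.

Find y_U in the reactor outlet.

Conversion of M: M consumed = 0.721 × 82 = 59.12 lbmol/h = 1ξ₁ + 1ξ₂.
Selectivity: 1ξ₁ / (1ξ₂) = 4.25 → ξ₁ = 4.25 ξ₂.
Substitute: (1·4.25 + 1) ξ₂ = 59.12 → ξ₂ = 11.26 lbmol/h, ξ₁ = 47.86 lbmol/h.
Outlet amounts (n = n₀ + Σ ν·ξ):
  M: 82 − 1(47.86) − 1(11.26) = 22.88
  U: 0 + 1(47.86) = 47.86
  V: 0 + 1(11.26) = 11.26
Total out = 82 lbmol/h; y_U = 47.86 / 82 = 0.5837.

0.584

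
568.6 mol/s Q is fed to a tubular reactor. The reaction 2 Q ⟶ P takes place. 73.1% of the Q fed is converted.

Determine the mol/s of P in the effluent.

208 mol/s

Q reacted = 0.731 × 568.6 = 415.6 mol/s; ν_Q = −2, so ξ = 415.6/2 = 207.8 mol/s.
Outlet amounts (n = n₀ + ν ξ):
  Q: 568.6 − 2(207.8) = 153
  P: 0 + 1(207.8) = 207.8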